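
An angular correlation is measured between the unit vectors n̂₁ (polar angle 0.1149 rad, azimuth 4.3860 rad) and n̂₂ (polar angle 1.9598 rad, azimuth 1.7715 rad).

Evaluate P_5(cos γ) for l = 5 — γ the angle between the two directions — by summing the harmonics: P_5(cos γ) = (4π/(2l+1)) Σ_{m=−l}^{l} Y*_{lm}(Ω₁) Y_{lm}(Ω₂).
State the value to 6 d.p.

-0.156502

Addition theorem: P_5(cos γ) = (4π/11) Σ_m Y*_{lm}(Ω₁) Y_{lm}(Ω₂), m = −5…5:
  [-5]  conj(Y_{5,-5})(Ω₁) = -0.000009+0.000001i ; Y_{5,-5}(Ω₂) = -0.265486-0.169150i ; Δ = +0.000003+0.000001i
  [-4]  conj(Y_{5,-4})(Ω₁) = +0.000066-0.000243i ; Y_{5,-4}(Ω₂) = -0.283453+0.293502i ; Δ = +0.000053+0.000088i
  [-3]  conj(Y_{5,-3})(Ω₁) = +0.003410+0.002292i ; Y_{5,-3}(Ω₂) = +0.045726+0.066536i ; Δ = +0.000003+0.000332i
  [-2]  conj(Y_{5,-2})(Ω₁) = -0.034466+0.026352i ; Y_{5,-2}(Ω₂) = -0.287969+0.122230i ; Δ = +0.006704-0.011801i
  [-1]  conj(Y_{5,-1})(Ω₁) = -0.089895-0.265573i ; Y_{5,-1}(Ω₂) = +0.034225+0.168230i ; Δ = +0.041601-0.024212i
  [+0]  conj(Y_{5,0})(Ω₁) = +0.845183-0.000000i ; Y_{5,0}(Ω₂) = -0.276533+0.000000i ; Δ = -0.233721+0.000000i
  [+1]  conj(Y_{5,1})(Ω₁) = +0.089895-0.265573i ; Y_{5,1}(Ω₂) = -0.034225+0.168230i ; Δ = +0.041601+0.024212i
  [+2]  conj(Y_{5,2})(Ω₁) = -0.034466-0.026352i ; Y_{5,2}(Ω₂) = -0.287969-0.122230i ; Δ = +0.006704+0.011801i
  [+3]  conj(Y_{5,3})(Ω₁) = -0.003410+0.002292i ; Y_{5,3}(Ω₂) = -0.045726+0.066536i ; Δ = +0.000003-0.000332i
  [+4]  conj(Y_{5,4})(Ω₁) = +0.000066+0.000243i ; Y_{5,4}(Ω₂) = -0.283453-0.293502i ; Δ = +0.000053-0.000088i
  [+5]  conj(Y_{5,5})(Ω₁) = +0.000009+0.000001i ; Y_{5,5}(Ω₂) = +0.265486-0.169150i ; Δ = +0.000003-0.000001i
Σ over m = -0.136995-0.000000i; ×(4π/11) → -0.156502-0.000000i. Real part: -0.156502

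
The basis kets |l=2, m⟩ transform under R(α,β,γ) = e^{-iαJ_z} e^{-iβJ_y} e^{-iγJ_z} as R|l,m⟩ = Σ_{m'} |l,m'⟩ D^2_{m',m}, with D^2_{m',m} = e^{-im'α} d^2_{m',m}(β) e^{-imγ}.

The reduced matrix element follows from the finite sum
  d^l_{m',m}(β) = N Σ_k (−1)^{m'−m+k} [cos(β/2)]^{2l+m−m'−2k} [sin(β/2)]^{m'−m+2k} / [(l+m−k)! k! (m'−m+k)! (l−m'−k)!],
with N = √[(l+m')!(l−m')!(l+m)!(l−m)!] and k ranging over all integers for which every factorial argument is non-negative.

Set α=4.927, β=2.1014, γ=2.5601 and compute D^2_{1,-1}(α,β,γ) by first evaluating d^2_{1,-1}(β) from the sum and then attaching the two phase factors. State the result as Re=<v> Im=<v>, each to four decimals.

D^2_{1,-1}(4.9270,2.1014,2.5601) = e^{-i·1·4.9270}·d^2_{1,-1}(2.1014)·e^{-i·-1·2.5601}. Compute d first:
c=cos(2.101400/2)=0.496964, s=sin(2.101400/2)=0.867771; N=√[6·1·1·6]=6.000000
k∈{0,1} keeps every argument non-negative
  k=0: (−1)^2·6.0000/(2)·0.4970^2·0.8678^2 = +0.557932
  k=1: (−1)^3·6.0000/(6)·0.4970^0·0.8678^4 = -0.567050
d^2_{1,-1}(2.1014) = +0.557932 -0.567050 = -0.009118
Phases: e^{-i·(1)·4.9270}=+0.212967+0.977059i, e^{-i·(-1)·2.5601}=-0.835644+0.549272i ⇒ D=+0.006516+0.006378i

Re=0.0065 Im=0.0064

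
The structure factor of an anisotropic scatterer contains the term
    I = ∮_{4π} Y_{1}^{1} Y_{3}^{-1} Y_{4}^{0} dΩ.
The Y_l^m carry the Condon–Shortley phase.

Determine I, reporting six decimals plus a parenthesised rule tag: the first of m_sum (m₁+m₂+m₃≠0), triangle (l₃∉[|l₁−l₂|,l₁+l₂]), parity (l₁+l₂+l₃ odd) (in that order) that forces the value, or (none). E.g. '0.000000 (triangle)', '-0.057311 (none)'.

Checks pass: Σm=0; 8 even; l₃=4∈[2,4].
(2·1+1)(2·3+1)(2·4+1) = 189
Δ: 0! 2! 6! / 9! → 1/252
sum: t=0:+1/36 = 1/36
3j²(1 3 4; 0 0 0) = Δ·Π!·Σ² = 4/63  (sign +1)
sum: t=0:+1/96 = 1/96
3j²(1 3 4; 1 -1 0) = Δ·Π!·Σ² = 1/42  (sign +1)
combine: 4πI² = 189·4/63·1/42 = 2/7
take √, sign +1: I = 0.15078601
No selection rule forces the value: the integral is nonzero (none).

0.150786 (none)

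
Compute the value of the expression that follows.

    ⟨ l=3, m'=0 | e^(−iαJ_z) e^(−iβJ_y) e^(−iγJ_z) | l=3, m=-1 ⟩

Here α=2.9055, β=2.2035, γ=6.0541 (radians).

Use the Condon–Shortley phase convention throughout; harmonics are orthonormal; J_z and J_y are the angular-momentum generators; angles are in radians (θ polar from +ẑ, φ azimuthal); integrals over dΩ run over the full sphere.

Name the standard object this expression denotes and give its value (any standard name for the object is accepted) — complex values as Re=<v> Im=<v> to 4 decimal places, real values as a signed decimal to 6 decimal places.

This is a Wigner D-matrix element — the rotation-matrix element ⟨l m'| R(α,β,γ) |l m⟩ in the angular-momentum basis.
First d^3_{0,-1}(β=2.2035), then the phase factors e^{-i(0)α} and e^{-i(-1)γ}:
With c≡cos(β/2)=0.452036 and s≡sin(β/2)=0.892000, N=[6·6·2·24]^{1/2}=41.569219
The bounds max(0,m−m')=0 and min(l+m,l−m')=2 give 3 terms
  k=0: (−1)^1·41.5692/(12)·0.4520^5·0.8920^1 = -0.058320
  k=1: (−1)^2·41.5692/(4)·0.4520^3·0.8920^3 = +0.681278
  k=2: (−1)^3·41.5692/(12)·0.4520^1·0.8920^5 = -0.884275
d^3_{0,-1}(2.2035) = -0.058320 +0.681278 -0.884275 = -0.261317
Attach z-rotation phases: D = e^{-i(0)(2.9055)}·(-0.261317)·e^{-i(-1)(6.0541)} = -0.254490+0.059342i

Wigner D-matrix element, Re=-0.2545 Im=0.0593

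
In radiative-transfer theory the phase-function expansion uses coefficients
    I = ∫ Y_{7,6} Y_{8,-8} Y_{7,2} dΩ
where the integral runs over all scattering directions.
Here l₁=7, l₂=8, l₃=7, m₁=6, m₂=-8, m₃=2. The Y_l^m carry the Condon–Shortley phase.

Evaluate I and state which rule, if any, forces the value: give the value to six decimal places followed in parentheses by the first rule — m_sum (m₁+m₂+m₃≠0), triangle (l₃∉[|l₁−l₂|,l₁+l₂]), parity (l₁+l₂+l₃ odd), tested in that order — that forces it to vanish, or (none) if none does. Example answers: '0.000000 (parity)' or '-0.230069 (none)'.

m-sum 0 ✓  L=22 even ✓  1≤7≤15 ✓
Π(2lᵢ+1) = 15×17×15 = 3825
triangle coeff Δ(7,8,7) = 1/22086194130
Σ_t [1,7]: t=1:−1/18289152000 t=2:+1/248832000 t=3:−1/24883200 t=4:+1/11943936 t=5:−1/24883200 t=6:+1/248832000 t=7:−1/18289152000 = 11/975421440
(3j)²=1750/289731 [(7 8 7; 0 0 0)], sign=-1
Σ_t [0,0]: t=0:+1/195084288000 = 1/195084288000
(3j)²=351/52003 [(7 8 7; 6 -8 2)], sign=-1
⇒ 4πI² = 506250/3246473
I = (+1)√(506250/3246473/(4π)) = 0.11139654
No selection rule forces the value: the integral is nonzero (none).

0.111397 (none)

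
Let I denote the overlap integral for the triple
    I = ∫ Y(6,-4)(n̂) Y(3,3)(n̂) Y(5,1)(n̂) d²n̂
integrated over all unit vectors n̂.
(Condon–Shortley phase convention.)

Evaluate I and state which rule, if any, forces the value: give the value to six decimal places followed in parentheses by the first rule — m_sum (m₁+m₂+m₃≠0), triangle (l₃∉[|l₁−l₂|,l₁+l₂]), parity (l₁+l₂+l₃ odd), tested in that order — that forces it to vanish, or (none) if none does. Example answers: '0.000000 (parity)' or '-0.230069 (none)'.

-0.190675 (none)

Checks pass: Σm=0; 14 even; l₃=5∈[3,9].
(2·6+1)(2·3+1)(2·5+1) = 1001
Δ: 4! 8! 2! / 15! → 1/675675
sum: t=1:−1/8640 t=2:+1/2304 t=3:−1/8640 = 7/34560
3j²(6 3 5; 0 0 0) = Δ·Π!·Σ² = 7/429  (sign -1)
sum: t=4:+1/69120 = 1/69120
3j²(6 3 5; -4 3 1) = Δ·Π!·Σ² = 4/143  (sign +1)
combine: 4πI² = 1001·7/429·4/143 = 196/429
take √, sign -1: I = -0.19067531
No selection rule forces the value: the integral is nonzero (none).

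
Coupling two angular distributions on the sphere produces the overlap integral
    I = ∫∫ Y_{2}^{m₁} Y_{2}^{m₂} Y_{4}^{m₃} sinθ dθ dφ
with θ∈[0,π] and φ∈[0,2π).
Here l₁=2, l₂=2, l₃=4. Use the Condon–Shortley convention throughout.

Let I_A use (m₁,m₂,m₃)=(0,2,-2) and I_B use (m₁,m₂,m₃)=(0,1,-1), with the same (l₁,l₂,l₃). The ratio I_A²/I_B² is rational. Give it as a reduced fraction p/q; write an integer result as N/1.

1/2

l's match ⇒ only the (l;m) 3-j factors differ between A and B.
A: triangle coeff Δ(2,2,4) = 1/630; Σ_t [0,0]: t=0:+1/96 = 1/96; (3j)²=1/42 [(2 2 4; 0 2 -2)], sign=+1
B: triangle coeff Δ(2,2,4) = 1/630; Σ_t [0,0]: t=0:+1/24 = 1/24; (3j)²=1/21 [(2 2 4; 0 1 -1)], sign=-1
I_A²/I_B² = (1/42)/(1/21) = 1/2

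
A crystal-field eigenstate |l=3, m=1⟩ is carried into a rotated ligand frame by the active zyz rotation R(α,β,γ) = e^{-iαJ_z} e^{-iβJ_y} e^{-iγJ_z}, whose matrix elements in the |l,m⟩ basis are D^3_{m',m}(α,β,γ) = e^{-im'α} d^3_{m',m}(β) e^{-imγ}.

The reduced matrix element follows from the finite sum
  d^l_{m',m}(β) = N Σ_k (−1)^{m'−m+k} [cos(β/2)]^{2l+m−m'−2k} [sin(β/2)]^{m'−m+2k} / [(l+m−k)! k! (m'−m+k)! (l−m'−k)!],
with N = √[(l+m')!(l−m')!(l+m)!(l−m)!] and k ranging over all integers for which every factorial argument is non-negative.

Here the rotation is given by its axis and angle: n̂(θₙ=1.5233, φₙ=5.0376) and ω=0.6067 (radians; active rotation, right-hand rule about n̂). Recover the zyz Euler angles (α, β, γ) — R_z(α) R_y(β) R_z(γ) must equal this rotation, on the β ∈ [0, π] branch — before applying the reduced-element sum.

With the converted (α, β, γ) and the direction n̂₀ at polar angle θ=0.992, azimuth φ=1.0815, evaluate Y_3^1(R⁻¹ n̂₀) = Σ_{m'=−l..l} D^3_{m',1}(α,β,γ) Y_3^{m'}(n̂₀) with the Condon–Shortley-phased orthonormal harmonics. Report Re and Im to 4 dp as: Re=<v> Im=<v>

Re=0.1868 Im=0.2426

Axis–angle → zyz. n̂ = (sinθₙcosφₙ, sinθₙsinφₙ, cosθₙ) = (+0.319148, -0.946515, +0.047478), ω = 0.6067.
R = I cosω + sinω [n̂]ₓ + (1−cosω) n̂n̂ᵀ gives
  R = [+0.839712, -0.080981, -0.536960; -0.026840, +0.981420, -0.189986; +0.542369, +0.173945, +0.821936]
β = atan2(√(R₁₃²+R₂₃²), R₃₃) = 0.605994; α = atan2(R₂₃, R₁₃) mod 2π = 3.481664; γ = atan2(R₃₂, −R₃₁) mod 2π = 2.831242
Need the full column D^3_{m',1} for m'=−3..3 at α=3.4817, β=0.6060, γ=2.8312.
cos(β/2)=0.954447, sin(β/2)=0.298382
d^3_{-3,1}: single k=4 term ⇒ +0.027967;  D = +0.006654+0.027163i
d^3_{-2,1}: k∈[3..4] ⇒ +0.146084 -0.007139 = +0.138945;  D = -0.076181-0.116200i
d^3_{-1,1}: k∈[2..4] ⇒ +0.443305 -0.057768 +0.000706 = +0.386244;  D = +0.307384+0.233879i
d^3_{0,1}: k∈[1..3] ⇒ +0.818693 -0.240041 +0.007820 = +0.586473;  D = -0.558455-0.179105i
d^3_{1,1}: k∈[0..2] ⇒ +0.755979 -0.591074 +0.043326 = +0.208231;  D = +0.208139-0.006188i
d^3_{2,1}: k∈[0..1] ⇒ -0.747361 +0.146084 = -0.601277;  D = +0.560633-0.217314i
d^3_{3,1}: single k=0 term ⇒ +0.286152;  D = +0.217033-0.186494i
Y_3^{m'}(θ=0.992,φ=1.0815) and Σ D·Y over m':
  (+0.0067+0.0272i)·(-0.2435+0.0251i)  (-0.0762-0.1162i)·(-0.2187-0.3251i)  (+0.3074+0.2339i)·(+0.0631-0.1185i)  (-0.5585-0.1791i)·(-0.3070+0.0000i)  (+0.2081-0.0062i)·(-0.0631-0.1185i)  (+0.5606-0.2173i)·(-0.2187+0.3251i)  (+0.2170-0.1865i)·(+0.2435+0.0251i)
Y_3^1(R⁻¹ n̂) = +0.186830+0.242586i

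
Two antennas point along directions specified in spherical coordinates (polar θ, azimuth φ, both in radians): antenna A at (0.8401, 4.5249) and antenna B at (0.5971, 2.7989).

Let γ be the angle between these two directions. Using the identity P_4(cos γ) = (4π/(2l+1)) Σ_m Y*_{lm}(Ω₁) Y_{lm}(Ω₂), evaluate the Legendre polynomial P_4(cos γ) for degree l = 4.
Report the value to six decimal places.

-0.268596

Addition theorem: P_4(cos γ) = (4π/9) Σ_m Y*_{lm}(Ω₁) Y_{lm}(Ω₂), m = −4…4:
  m=-4: (+0.099595-0.092774i) × (+0.008787+0.043342i) = +0.004896+0.003501i  (running Σ = +0.004896+0.003501i)
  m=-3: (+0.183985+0.291858i) × (-0.095017-0.157540i) = +0.028498-0.056716i  (running Σ = +0.033394-0.053215i)
  m=-2: (-0.365611+0.143905i) × (+0.310050+0.253499i) = -0.149838-0.048064i  (running Σ = -0.116444-0.101279i)
  m=-1: (-0.005165-0.027225i) × (-0.370256-0.132096i) = -0.001684+0.010762i  (running Σ = -0.118128-0.090517i)
  m=0: (-0.361644-0.000000i) × (-0.121358+0.000000i) = +0.043888+0.000000i  (running Σ = -0.074240-0.090517i)
  m=1: (+0.005165-0.027225i) × (+0.370256-0.132096i) = -0.001684-0.010762i  (running Σ = -0.075923-0.101279i)
  m=2: (-0.365611-0.143905i) × (+0.310050-0.253499i) = -0.149838+0.048064i  (running Σ = -0.225761-0.053215i)
  m=3: (-0.183985+0.291858i) × (+0.095017-0.157540i) = +0.028498+0.056716i  (running Σ = -0.197264+0.003501i)
  m=4: (+0.099595+0.092774i) × (+0.008787-0.043342i) = +0.004896-0.003501i  (running Σ = -0.192367+0.000000i)
Σ over m = -0.192367+0.000000i; ×(4π/9) → -0.268596+0.000000i. Real part: -0.268596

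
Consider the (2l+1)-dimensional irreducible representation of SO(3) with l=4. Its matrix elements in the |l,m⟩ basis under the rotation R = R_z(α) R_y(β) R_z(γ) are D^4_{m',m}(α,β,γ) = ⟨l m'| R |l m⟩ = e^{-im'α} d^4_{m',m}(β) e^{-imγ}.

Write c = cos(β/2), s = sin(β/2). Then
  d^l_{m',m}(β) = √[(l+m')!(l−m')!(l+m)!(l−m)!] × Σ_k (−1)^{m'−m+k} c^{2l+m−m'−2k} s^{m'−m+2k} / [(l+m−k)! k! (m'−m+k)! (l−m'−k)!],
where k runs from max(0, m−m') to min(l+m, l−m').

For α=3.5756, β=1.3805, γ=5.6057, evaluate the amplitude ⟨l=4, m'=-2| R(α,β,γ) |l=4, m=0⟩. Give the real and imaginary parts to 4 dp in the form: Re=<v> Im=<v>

Re=-0.1847 Im=-0.2180

D^4_{-2,0}(3.5756,1.3805,5.6057) = e^{-i·-2·3.5756}·d^4_{-2,0}(1.3805)·e^{-i·0·5.6057}. Compute d first:
c=cos(1.380500/2)=0.771087, s=sin(1.380500/2)=0.636730; N=√[2·720·24·24]=910.735966
The bounds max(0,m−m')=2 and min(l+m,l−m')=4 give 3 terms
  k=2: (−1)^0·910.7360/(96)·0.7711^6·0.6367^2 = +0.808447
  k=3: (−1)^1·910.7360/(36)·0.7711^4·0.6367^4 = -1.470024
  k=4: (−1)^2·910.7360/(96)·0.7711^2·0.6367^6 = +0.375889
d^4_{-2,0}(1.3805) = +0.808447 -1.470024 +0.375889 = -0.285688
Attach z-rotation phases: D = e^{-i(-2)(3.5756)}·(-0.285688)·e^{-i(0)(5.6057)} = -0.184652-0.217993i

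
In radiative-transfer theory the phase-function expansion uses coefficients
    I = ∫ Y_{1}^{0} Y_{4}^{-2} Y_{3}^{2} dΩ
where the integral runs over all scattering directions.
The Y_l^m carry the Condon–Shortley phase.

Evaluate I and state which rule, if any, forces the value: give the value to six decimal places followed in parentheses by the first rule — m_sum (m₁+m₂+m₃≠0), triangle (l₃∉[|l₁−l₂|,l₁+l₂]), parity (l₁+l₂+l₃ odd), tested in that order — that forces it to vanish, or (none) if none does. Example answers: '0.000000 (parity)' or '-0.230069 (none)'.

m-sum 0 ✓  L=8 even ✓  3≤3≤5 ✓
Π(2lᵢ+1) = 3×9×7 = 189
triangle coeff Δ(1,4,3) = 1/252
Σ_t [1,1]: t=1:−1/36 = -1/36
(3j)²=4/63 [(1 4 3; 0 0 0)], sign=+1
Σ_t [1,1]: t=1:−1/120 = -1/120
(3j)²=1/21 [(1 4 3; 0 -2 2)], sign=+1
⇒ 4πI² = 4/7
I = (+1)√(4/7/(4π)) = 0.21324362
No selection rule forces the value: the integral is nonzero (none).

0.213244 (none)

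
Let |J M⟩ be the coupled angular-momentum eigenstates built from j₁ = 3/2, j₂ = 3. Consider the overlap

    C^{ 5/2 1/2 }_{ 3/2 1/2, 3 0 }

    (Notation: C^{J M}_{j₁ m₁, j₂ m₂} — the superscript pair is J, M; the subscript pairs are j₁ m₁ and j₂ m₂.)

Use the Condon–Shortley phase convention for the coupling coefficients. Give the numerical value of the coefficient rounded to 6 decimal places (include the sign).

j₁+j₂−J=2  J+j₁−j₂=1  J−j₁+j₂=4  j₁+j₂+J+1=8
(j₁±m₁, j₂±m₂, J±M) = (2,1,3,3,3,2)
P² = 216/35
sum k=0..1:
  [0] +1/12 = 1/12
  [1] −1/4 = -1/4
S = -1/6
C² = P²·S² = 6/35 ; C = -0.414039

-0.414039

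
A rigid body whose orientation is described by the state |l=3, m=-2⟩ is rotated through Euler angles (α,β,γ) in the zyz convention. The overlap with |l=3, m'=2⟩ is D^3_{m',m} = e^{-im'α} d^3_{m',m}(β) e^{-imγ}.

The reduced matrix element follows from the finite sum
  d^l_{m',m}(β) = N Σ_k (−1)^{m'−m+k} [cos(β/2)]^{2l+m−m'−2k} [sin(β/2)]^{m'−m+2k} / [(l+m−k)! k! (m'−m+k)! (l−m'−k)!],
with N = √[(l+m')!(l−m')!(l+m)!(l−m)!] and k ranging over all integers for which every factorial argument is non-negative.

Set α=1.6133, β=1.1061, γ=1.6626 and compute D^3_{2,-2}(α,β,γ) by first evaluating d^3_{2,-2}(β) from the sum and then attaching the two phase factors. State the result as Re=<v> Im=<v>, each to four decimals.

First d^3_{2,-2}(β=1.1061), then the phase factors e^{-i(2)α} and e^{-i(-2)γ}:
c=cos(1.106100/2)=0.850926, s=sin(1.106100/2)=0.525285; N=√[120·1·1·120]=120.000000
The bounds max(0,m−m')=0 and min(l+m,l−m')=1 give 2 terms
  k=0: (−1)^4·120.0000/(24)·0.8509^2·0.5253^4 = +0.275635
  k=1: (−1)^5·120.0000/(120)·0.8509^0·0.5253^6 = -0.021007
d^3_{2,-2}(1.1061) = +0.275635 -0.021007 = +0.254627
Phases: e^{-i·(2)·1.6133}=-0.996389+0.084905i, e^{-i·(-2)·1.6626}=-0.983191-0.182577i ⇒ D=+0.253391+0.025066i

Re=0.2534 Im=0.0251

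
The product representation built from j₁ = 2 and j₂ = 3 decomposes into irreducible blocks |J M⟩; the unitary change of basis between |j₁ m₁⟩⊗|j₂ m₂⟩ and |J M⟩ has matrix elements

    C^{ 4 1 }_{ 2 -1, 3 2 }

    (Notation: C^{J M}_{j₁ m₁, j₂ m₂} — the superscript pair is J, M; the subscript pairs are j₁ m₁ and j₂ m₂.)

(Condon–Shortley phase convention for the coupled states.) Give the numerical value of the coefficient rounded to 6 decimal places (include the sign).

j₁+j₂−J=1  J+j₁−j₂=3  J−j₁+j₂=5  j₁+j₂+J+1=10
(j₁±m₁, j₂±m₂, J±M) = (1,3,5,1,5,3)
P² = 6480/7
sum k=0..1:
  [0] +1/720 = 1/720
  [1] −1/48 = -1/48
S = -7/360
C² = P²·S² = 7/20 ; C = -0.591608

−√(7/20) = -0.591608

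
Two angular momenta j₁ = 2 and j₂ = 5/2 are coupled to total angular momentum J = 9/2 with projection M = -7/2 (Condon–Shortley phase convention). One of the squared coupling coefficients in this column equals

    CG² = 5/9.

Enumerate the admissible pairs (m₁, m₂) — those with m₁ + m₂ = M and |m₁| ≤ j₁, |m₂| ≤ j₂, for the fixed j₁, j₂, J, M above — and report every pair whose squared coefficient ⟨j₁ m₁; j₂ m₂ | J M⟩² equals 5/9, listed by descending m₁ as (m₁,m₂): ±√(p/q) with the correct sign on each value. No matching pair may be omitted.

Admissible pairs with m₁+m₂ = M = -7/2: (-2,-3/2), (-1,-5/2)
  (m₁,m₂)=(-1,-5/2): CG² = 4/9, CG = +√(4/9)
  (m₁,m₂)=(-2,-3/2): CG² = 5/9, CG = +√(5/9)   ← matches the target
Pairs with CG² = 5/9: (-2,-3/2): +√(5/9)

(-2,-3/2): +√(5/9)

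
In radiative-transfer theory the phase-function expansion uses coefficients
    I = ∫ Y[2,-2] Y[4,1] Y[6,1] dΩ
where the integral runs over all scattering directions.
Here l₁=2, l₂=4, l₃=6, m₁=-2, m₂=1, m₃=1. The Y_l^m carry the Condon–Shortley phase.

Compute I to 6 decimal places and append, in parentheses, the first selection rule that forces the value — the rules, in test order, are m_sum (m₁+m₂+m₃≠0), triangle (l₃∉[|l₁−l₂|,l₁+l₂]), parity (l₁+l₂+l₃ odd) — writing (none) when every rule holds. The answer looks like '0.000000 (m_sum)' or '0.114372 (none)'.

-0.094091 (none)

m-sum 0 ✓  L=12 even ✓  2≤6≤6 ✓
Π(2lᵢ+1) = 5×9×13 = 585
triangle coeff Δ(2,4,6) = 1/6435
Σ_t [0,0]: t=0:+1/2304 = 1/2304
(3j)²=5/143 [(2 4 6; 0 0 0)], sign=+1
Σ_t [0,0]: t=0:+1/17280 = 1/17280
(3j)²=7/1287 [(2 4 6; -2 1 1)], sign=-1
⇒ 4πI² = 175/1573
I = (-1)√(175/1573/(4π)) = -0.09409136
No selection rule forces the value: the integral is nonzero (none).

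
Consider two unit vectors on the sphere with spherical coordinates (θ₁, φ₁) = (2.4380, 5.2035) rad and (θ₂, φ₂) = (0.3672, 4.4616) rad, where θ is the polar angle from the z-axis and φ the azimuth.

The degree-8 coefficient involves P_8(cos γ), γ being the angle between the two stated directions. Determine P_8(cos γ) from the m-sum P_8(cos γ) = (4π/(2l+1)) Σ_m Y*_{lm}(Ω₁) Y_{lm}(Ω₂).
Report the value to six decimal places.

0.044658

Addition theorem: P_8(cos γ) = (4π/17) Σ_m Y*_{lm}(Ω₁) Y_{lm}(Ω₂), m = −8…8:
  term(m=-8) = +0.000002-0.000001i   from Y*(Ω₁)=-0.011165-0.011207i, Y(Ω₂)=-0.000060+0.000129i
  term(m=-7) = -0.000051+0.000098i   from Y*(Ω₁)=-0.021768+0.071334i, Y(Ω₂)=+0.001454+0.000272i
  term(m=-6) = -0.000535-0.002002i   from Y*(Ω₁)=+0.209095-0.041282i, Y(Ω₂)=-0.000642-0.009703i
  term(m=-5) = +0.015444+0.009854i   from Y*(Ω₁)=-0.254721-0.311130i, Y(Ω₂)=-0.043293+0.014196i
  term(m=-4) = -0.071328+0.012537i   from Y*(Ω₁)=-0.178613+0.430054i, Y(Ω₂)=+0.083614+0.131130i
  term(m=-3) = +0.043991-0.057282i   from Y*(Ω₁)=+0.191601-0.018733i, Y(Ω₂)=+0.256377-0.273899i
  term(m=-2) = -0.013739-0.157533i   from Y*(Ω₁)=+0.153463+0.229909i, Y(Ω₂)=-0.501600-0.275054i
  term(m=-1) = +0.087600+0.080292i   from Y*(Ω₁)=+0.161616-0.302191i, Y(Ω₂)=-0.086053+0.335906i
  term(m=+0) = -0.062354+0.000000i   from Y*(Ω₁)=+0.177354-0.000000i, Y(Ω₂)=-0.351580+0.000000i
  term(m=+1) = +0.087600-0.080292i   from Y*(Ω₁)=-0.161616-0.302191i, Y(Ω₂)=+0.086053+0.335906i
  term(m=+2) = -0.013739+0.157533i   from Y*(Ω₁)=+0.153463-0.229909i, Y(Ω₂)=-0.501600+0.275054i
  term(m=+3) = +0.043991+0.057282i   from Y*(Ω₁)=-0.191601-0.018733i, Y(Ω₂)=-0.256377-0.273899i
  term(m=+4) = -0.071328-0.012537i   from Y*(Ω₁)=-0.178613-0.430054i, Y(Ω₂)=+0.083614-0.131130i
  term(m=+5) = +0.015444-0.009854i   from Y*(Ω₁)=+0.254721-0.311130i, Y(Ω₂)=+0.043293+0.014196i
  term(m=+6) = -0.000535+0.002002i   from Y*(Ω₁)=+0.209095+0.041282i, Y(Ω₂)=-0.000642+0.009703i
  term(m=+7) = -0.000051-0.000098i   from Y*(Ω₁)=+0.021768+0.071334i, Y(Ω₂)=-0.001454+0.000272i
  term(m=+8) = +0.000002+0.000001i   from Y*(Ω₁)=-0.011165+0.011207i, Y(Ω₂)=-0.000060-0.000129i
Total Σ_m = +0.060414+0.000000i. Multiply by 0.739198: +0.044658+0.000000i. P_8(cos γ) = 0.044658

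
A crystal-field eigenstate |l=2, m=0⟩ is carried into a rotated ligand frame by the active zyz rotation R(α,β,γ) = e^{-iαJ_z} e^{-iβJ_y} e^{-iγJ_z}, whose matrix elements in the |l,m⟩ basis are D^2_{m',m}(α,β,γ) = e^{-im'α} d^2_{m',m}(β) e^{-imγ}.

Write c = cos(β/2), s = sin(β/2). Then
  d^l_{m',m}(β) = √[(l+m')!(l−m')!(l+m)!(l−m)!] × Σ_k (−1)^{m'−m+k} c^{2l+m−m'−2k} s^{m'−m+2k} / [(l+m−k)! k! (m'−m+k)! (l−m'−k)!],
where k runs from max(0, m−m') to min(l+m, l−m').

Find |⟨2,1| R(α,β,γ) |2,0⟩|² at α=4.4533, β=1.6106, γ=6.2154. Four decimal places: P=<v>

First d^2_{1,0}(β=1.6106), then the phase factors e^{-i(1)α} and e^{-i(0)γ}:
With c≡cos(β/2)=0.692895 and s≡sin(β/2)=0.721039, N=[6·1·2·2]^{1/2}=4.898979
k: max(0,(0)−(1))=0 … min(2+(0),2−(1))=1
  k=0: (−1)^1·4.8990/(2)·0.6929^3·0.7210^1 = -0.587538
  k=1: (−1)^2·4.8990/(2)·0.6929^1·0.7210^3 = +0.636236
d^2_{1,0}(1.6106) = -0.587538 +0.636236 = +0.048698
|D^2_{1,0}|² = |d^2_{1,0}(β)|² = (+0.048698)² = 0.002371 (the z-rotation phases have unit modulus)

P=0.0024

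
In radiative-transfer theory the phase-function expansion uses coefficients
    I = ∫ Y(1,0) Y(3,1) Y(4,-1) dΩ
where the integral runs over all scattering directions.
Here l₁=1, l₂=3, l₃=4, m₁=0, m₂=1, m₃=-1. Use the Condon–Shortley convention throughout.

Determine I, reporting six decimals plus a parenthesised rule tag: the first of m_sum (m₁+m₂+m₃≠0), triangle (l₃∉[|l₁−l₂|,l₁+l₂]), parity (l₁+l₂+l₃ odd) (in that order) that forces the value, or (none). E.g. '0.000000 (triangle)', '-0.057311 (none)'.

m-sum 0 ✓  L=8 even ✓  2≤4≤4 ✓
Π(2lᵢ+1) = 3×7×9 = 189
triangle coeff Δ(1,3,4) = 1/252
Σ_t [0,0]: t=0:+1/36 = 1/36
(3j)²=4/63 [(1 3 4; 0 0 0)], sign=+1
Σ_t [0,0]: t=0:+1/48 = 1/48
(3j)²=5/84 [(1 3 4; 0 1 -1)], sign=-1
⇒ 4πI² = 5/7
I = (-1)√(5/7/(4π)) = -0.23841361
No selection rule forces the value: the integral is nonzero (none).

-0.238414 (none)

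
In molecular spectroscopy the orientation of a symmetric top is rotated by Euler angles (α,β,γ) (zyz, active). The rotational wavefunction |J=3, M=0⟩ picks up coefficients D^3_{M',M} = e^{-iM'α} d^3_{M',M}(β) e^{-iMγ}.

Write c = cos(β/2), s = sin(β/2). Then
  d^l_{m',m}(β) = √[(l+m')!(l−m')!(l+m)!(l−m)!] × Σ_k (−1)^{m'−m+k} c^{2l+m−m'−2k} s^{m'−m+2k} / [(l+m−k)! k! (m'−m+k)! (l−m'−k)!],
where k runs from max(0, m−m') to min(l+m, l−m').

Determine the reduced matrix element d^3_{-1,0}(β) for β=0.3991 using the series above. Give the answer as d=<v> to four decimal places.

d=0.5460

d^3_{-1,0}(β=0.3991) via the finite sum:
With c≡cos(β/2)=0.980156 and s≡sin(β/2)=0.198228, N=[2·24·6·6]^{1/2}=41.569219
k: max(0,(0)−(-1))=1 … min(3+(0),3−(-1))=3
  k=1: (−1)^0·41.5692/(12)·0.9802^5·0.1982^1 = +0.621201
  k=2: (−1)^1·41.5692/(4)·0.9802^3·0.1982^3 = -0.076224
  k=3: (−1)^2·41.5692/(12)·0.9802^1·0.1982^5 = +0.001039
d^3_{-1,0}(0.3991) = +0.621201 -0.076224 +0.001039 = +0.546016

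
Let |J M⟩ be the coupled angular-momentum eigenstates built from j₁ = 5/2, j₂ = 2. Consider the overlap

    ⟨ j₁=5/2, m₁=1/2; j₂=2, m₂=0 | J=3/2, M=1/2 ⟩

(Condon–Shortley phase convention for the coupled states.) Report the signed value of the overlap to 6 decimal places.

-0.239046  (= −√(2/35))

j₁+j₂−J=3  J+j₁−j₂=2  J−j₁+j₂=1  j₁+j₂+J+1=7
(j₁±m₁, j₂±m₂, J±M) = (3,2,2,2,2,1)
P² = 32/35
sum k=1..2:
  [1] −1/2 = -1/2
  [2] +1/4 = 1/4
S = -1/4
C² = P²·S² = 2/35 ; C = -0.239046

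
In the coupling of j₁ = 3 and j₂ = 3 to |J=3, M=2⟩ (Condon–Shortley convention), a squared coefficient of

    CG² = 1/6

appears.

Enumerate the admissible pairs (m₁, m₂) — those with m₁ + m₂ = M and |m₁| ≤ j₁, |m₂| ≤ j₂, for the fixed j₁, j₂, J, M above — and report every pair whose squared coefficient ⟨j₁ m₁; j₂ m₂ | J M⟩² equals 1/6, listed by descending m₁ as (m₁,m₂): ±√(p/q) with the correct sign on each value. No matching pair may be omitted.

(2,0): −√(1/6); (0,2): +√(1/6)

Admissible pairs with m₁+m₂ = M = 2: (-1,3), (0,2), (1,1), (2,0), (3,-1)
  (m₁,m₂)=(3,-1): CG² = 1/3, CG = +√(1/3)
  (m₁,m₂)=(2,0): CG² = 1/6, CG = −√(1/6)   ← matches the target
  (m₁,m₂)=(1,1): CG² = 0/1, CG = 0
  (m₁,m₂)=(0,2): CG² = 1/6, CG = +√(1/6)   ← matches the target
  (m₁,m₂)=(-1,3): CG² = 1/3, CG = −√(1/3)
Pairs with CG² = 1/6: (2,0): −√(1/6); (0,2): +√(1/6)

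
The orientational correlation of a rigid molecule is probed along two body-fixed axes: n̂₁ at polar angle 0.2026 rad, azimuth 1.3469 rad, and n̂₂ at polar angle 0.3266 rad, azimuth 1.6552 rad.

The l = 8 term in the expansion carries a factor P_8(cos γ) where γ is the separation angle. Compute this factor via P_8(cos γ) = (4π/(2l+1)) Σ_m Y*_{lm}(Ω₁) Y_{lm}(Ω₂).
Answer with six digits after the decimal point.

0.648829

Summing Y*_{l m}(θ₁,φ₁)·Y_{l m}(θ₂,φ₂) over m ∈ [−8, 8]; prefactor 4π/(2·8+1) = 0.739198:
  m=-8: (-0.000000-0.000001i) × (+0.000045-0.000036i) = -0.000000-0.000000i  (running Σ = -0.000000-0.000000i)
  m=-7: (-0.000027-0.000000i) × (+0.000381+0.000567i) = -0.000000-0.000000i  (running Σ = -0.000000-0.000000i)
  m=-6: (-0.000075+0.000326i) × (-0.004471+0.002480i) = -0.000000-0.000002i  (running Σ = -0.000000-0.000002i)
  m=-5: (+0.002694+0.001306i) × (-0.011211-0.024970i) = +0.000002-0.000082i  (running Σ = +0.000002-0.000084i)
  m=-4: (+0.012443-0.015538i) × (+0.101395-0.035595i) = +0.000709-0.002018i  (running Σ = +0.000710-0.002102i)
  m=-3: (-0.060549-0.076162i) × (+0.075698+0.292535i) = +0.017697-0.023478i  (running Σ = +0.018407-0.025580i)
  m=-2: (-0.298220+0.143246i) × (-0.548468+0.093475i) = +0.150174-0.106442i  (running Σ = +0.168581-0.132022i)
  m=-1: (+0.149986+0.658659i) × (-0.041466-0.490120i) = +0.316602-0.100823i  (running Σ = +0.485184-0.232845i)
  m=0: (+0.448897-0.000000i) × (-0.206331+0.000000i) = -0.092621+0.000000i  (running Σ = +0.392563-0.232845i)
  m=1: (-0.149986+0.658659i) × (+0.041466-0.490120i) = +0.316602+0.100823i  (running Σ = +0.709165-0.132022i)
  m=2: (-0.298220-0.143246i) × (-0.548468-0.093475i) = +0.150174+0.106442i  (running Σ = +0.859340-0.025580i)
  m=3: (+0.060549-0.076162i) × (-0.075698+0.292535i) = +0.017697+0.023478i  (running Σ = +0.877036-0.002102i)
  m=4: (+0.012443+0.015538i) × (+0.101395+0.035595i) = +0.000709+0.002018i  (running Σ = +0.877745-0.000084i)
  m=5: (-0.002694+0.001306i) × (+0.011211-0.024970i) = +0.000002+0.000082i  (running Σ = +0.877747-0.000002i)
  m=6: (-0.000075-0.000326i) × (-0.004471-0.002480i) = -0.000000+0.000002i  (running Σ = +0.877747-0.000000i)
  m=7: (+0.000027-0.000000i) × (-0.000381+0.000567i) = -0.000000+0.000000i  (running Σ = +0.877747-0.000000i)
  m=8: (-0.000000+0.000001i) × (+0.000045+0.000036i) = -0.000000+0.000000i  (running Σ = +0.877747-0.000000i)
Total Σ_m = +0.877747-0.000000i. Multiply by 0.739198: +0.648829-0.000000i. P_8(cos γ) = 0.648829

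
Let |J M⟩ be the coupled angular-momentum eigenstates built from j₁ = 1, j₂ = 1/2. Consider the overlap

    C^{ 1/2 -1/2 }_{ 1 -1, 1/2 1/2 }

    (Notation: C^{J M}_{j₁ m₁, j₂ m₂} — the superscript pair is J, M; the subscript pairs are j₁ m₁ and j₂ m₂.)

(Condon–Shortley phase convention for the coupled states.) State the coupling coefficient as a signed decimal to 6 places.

−√(2/3) ≈ -0.816497

triangle: 1!·1!·0!/3! = 1/6
(j±m)!: 0!·2!·1!·0!·0!·1! = 2
prefactor² = (2J+1)·Δ·N² = 2/3
  k=1: −1/(1!·0!·1!·0!·0!·0!) = -1
Σ = -1  ⇒  CG² = 2/3·(-1)² = 2/3
CG = −√(2/3) = -0.816497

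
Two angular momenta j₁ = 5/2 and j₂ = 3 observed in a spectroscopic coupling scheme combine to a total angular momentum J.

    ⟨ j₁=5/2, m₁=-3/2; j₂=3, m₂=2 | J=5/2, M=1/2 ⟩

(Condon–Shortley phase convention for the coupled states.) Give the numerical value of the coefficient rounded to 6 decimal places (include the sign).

−√(1/14) = -0.267261

√[6·3!2!3!/9! · 1!4!5!1!3!2!] = √(288/7)
  +(−1)^2/∏(2,1,2,3,0,0)! = 1/24  (running 1/24)
  +(−1)^3/∏(3,0,1,2,1,1)! = -1/12  (running -1/24)
⟨..|..⟩ = √(288/7)·(-1/24) = -0.267261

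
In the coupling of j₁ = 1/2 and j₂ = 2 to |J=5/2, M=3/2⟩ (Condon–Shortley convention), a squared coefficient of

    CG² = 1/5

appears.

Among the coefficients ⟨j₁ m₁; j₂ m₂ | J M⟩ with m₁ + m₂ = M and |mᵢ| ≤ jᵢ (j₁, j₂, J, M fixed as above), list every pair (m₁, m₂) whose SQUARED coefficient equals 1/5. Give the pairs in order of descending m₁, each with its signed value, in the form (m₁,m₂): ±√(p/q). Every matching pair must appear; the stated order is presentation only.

(-1/2,2): +√(1/5)

Admissible pairs with m₁+m₂ = M = 3/2: (-1/2,2), (1/2,1)
  (m₁,m₂)=(1/2,1): CG² = 4/5, CG = +√(4/5)
  (m₁,m₂)=(-1/2,2): CG² = 1/5, CG = +√(1/5)   ← matches the target
Pairs with CG² = 1/5: (-1/2,2): +√(1/5)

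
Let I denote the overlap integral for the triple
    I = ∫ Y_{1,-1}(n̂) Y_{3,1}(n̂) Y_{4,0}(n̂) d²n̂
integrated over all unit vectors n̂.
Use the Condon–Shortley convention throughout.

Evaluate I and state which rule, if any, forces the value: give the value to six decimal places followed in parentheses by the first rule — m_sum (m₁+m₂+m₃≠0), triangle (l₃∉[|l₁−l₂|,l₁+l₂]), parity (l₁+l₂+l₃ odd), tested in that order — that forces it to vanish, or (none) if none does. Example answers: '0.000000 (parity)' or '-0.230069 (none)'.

m-sum 0 ✓  L=8 even ✓  2≤4≤4 ✓
Π(2lᵢ+1) = 3×7×9 = 189
triangle coeff Δ(1,3,4) = 1/252
Σ_t [0,0]: t=0:+1/36 = 1/36
(3j)²=4/63 [(1 3 4; 0 0 0)], sign=+1
Σ_t [0,0]: t=0:+1/96 = 1/96
(3j)²=1/42 [(1 3 4; -1 1 0)], sign=+1
⇒ 4πI² = 2/7
I = (+1)√(2/7/(4π)) = 0.15078601
No selection rule forces the value: the integral is nonzero (none).

0.150786 (none)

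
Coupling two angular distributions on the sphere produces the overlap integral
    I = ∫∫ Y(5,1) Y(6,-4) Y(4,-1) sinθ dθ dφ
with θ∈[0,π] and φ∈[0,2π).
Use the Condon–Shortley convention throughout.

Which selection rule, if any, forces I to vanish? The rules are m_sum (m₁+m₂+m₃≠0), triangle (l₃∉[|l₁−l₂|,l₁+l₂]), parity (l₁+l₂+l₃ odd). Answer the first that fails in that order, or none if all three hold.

azimuthal sum: 1 − 4 − 1 = -4  ✗
1 ≤ 4 ≤ 11 (triangle on l)
L = 5 + 6 + 4 = 15 (odd)

m_sum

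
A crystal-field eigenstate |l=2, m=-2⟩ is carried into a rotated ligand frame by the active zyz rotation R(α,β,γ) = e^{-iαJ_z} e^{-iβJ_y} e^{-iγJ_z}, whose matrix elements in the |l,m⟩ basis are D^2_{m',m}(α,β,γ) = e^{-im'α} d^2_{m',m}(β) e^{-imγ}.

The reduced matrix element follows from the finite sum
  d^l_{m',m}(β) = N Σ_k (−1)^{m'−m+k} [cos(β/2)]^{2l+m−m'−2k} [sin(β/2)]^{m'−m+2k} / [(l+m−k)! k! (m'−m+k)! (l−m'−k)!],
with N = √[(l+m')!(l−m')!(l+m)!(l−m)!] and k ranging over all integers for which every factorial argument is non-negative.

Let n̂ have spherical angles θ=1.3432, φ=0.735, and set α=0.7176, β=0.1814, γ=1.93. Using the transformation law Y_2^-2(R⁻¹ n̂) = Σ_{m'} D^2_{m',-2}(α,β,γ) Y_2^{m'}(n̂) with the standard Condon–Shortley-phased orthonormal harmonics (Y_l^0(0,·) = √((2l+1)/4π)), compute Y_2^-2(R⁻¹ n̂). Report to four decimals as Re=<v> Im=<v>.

Need the full column D^2_{m',-2} for m'=−2..2 at α=0.7176, β=0.1814, γ=1.9300.
cos(β/2)=0.995890, sin(β/2)=0.090576
d^2_{-2,-2}: single k=0 term ⇒ +0.983659;  D = +0.541380-0.821276i
d^2_{-1,-2}: single k=0 term ⇒ -0.178927;  D = +0.024044+0.177304i
d^2_{0,-2}: single k=0 term ⇒ +0.019931;  D = -0.015005-0.013118i
d^2_{1,-2}: single k=0 term ⇒ -0.001480;  D = +0.001480+0.000001i
d^2_{2,-2}: single k=0 term ⇒ +0.000067;  D = -0.000051+0.000044i
Y_2^{m'}(θ=1.3432,φ=0.735) and Σ D·Y over m':
  (+0.5414-0.8213i)·(+0.0369-0.3647i)  (+0.0240+0.1773i)·(+0.1260-0.1139i)  (-0.0150-0.0131i)·(-0.2672+0.0000i)  (+0.0015+0.0000i)·(-0.1260-0.1139i)  (-0.0001+0.0000i)·(+0.0369+0.3647i)
Y_2^-2(R⁻¹ n̂) = -0.252561-0.204846i

Re=-0.2526 Im=-0.2048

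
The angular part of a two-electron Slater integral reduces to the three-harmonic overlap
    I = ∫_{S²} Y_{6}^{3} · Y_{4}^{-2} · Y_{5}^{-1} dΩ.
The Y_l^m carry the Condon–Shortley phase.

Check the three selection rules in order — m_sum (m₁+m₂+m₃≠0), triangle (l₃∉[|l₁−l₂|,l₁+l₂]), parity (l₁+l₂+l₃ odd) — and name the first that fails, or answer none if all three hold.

parity

Σmᵢ = 0  ✓
l₃∈[|l₁−l₂|,l₁+l₂]=[2,10], have l₃=5  ✓
Σlᵢ = 15 ⇒ odd  ✗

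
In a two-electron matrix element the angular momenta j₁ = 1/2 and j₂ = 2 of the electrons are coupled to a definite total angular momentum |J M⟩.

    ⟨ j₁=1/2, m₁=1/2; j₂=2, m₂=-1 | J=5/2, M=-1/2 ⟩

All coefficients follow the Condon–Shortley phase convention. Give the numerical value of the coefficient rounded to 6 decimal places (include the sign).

+√(2/5) ≈ +0.632456

√[6·0!1!4!/6! · 1!0!1!3!2!3!] = √(72/5)
  +(−1)^0/∏(0,0,0,1,1,3)! = 1/6  (running 1/6)
⟨..|..⟩ = √(72/5)·(1/6) = +0.632456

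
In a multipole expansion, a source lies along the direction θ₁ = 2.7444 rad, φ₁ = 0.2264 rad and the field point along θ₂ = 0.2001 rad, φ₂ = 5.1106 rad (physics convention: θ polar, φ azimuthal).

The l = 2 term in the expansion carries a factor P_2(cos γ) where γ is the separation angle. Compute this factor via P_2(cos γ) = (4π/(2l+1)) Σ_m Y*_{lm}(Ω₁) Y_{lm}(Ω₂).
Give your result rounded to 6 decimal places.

Term-by-term m-sum for l=2 (normalisation 4π/5 = 2.513274):
  [-2]  conj(Y_{2,-2})(Ω₁) = (0.051977, 0.025287) ; Y_{2,-2}(Ω₂) = (-0.010672, 0.010910) ; Δ = (-0.000831, 0.000297)
  [-1]  conj(Y_{2,-1})(Ω₁) = (-0.268548, -0.061860) ; Y_{2,-1}(Ω₂) = (0.058357, 0.138718) ; Δ = (-0.007091, -0.040862)
  [+0]  conj(Y_{2,0})(Ω₁) = (0.489199, -0.000000) ; Y_{2,0}(Ω₂) = (0.593401, 0.000000) ; Δ = (0.290291, 0.000000)
  [+1]  conj(Y_{2,1})(Ω₁) = (0.268548, -0.061860) ; Y_{2,1}(Ω₂) = (-0.058357, 0.138718) ; Δ = (-0.007091, 0.040862)
  [+2]  conj(Y_{2,2})(Ω₁) = (0.051977, -0.025287) ; Y_{2,2}(Ω₂) = (-0.010672, -0.010910) ; Δ = (-0.000831, -0.000297)
Total Σ_m = (0.274449, -0.000000). Multiply by 2.513274: (0.689766, -0.000000). P_2(cos γ) = 0.689766

0.689766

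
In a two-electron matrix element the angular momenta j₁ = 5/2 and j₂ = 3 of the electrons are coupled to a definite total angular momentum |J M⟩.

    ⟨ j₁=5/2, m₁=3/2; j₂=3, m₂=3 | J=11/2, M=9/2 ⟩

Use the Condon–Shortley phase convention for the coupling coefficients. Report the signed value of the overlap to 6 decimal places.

√[12·0!5!6!/12! · 4!1!6!0!10!1!] = √(1492992000/11)
  +(−1)^0/∏(0,0,1,6,4,0)! = 1/17280  (running 1/17280)
⟨..|..⟩ = √(1492992000/11)·(1/17280) = +0.674200

+√(5/11) ≈ +0.674200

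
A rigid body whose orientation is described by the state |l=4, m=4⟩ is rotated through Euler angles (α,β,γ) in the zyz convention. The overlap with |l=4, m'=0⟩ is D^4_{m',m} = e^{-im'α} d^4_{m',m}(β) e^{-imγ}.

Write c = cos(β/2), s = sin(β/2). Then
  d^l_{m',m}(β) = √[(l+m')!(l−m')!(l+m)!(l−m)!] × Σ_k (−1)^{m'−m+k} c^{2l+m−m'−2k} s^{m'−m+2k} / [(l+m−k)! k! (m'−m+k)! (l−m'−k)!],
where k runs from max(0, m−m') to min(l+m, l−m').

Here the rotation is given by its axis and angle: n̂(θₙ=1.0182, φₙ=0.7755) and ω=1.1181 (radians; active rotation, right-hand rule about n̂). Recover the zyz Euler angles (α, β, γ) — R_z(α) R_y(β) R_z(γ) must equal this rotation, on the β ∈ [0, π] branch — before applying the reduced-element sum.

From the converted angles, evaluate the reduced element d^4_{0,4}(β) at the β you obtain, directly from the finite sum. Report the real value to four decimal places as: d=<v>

d=0.2203

Axis–angle → zyz. n̂ = (sinθₙcosφₙ, sinθₙsinφₙ, cosθₙ) = (+0.607792, +0.595878, +0.524899), ω = 1.1181.
R = I cosω + sinω [n̂]ₓ + (1−cosω) n̂n̂ᵀ gives
  R = [+0.645226, -0.268267, +0.715344; +0.675786, +0.637157, -0.370600; -0.356367, +0.722540, +0.592401]
β = atan2(√(R₁₃²+R₂₃²), R₃₃) = 0.936761; α = atan2(R₂₃, R₁₃) mod 2π = 5.805185; γ = atan2(R₃₂, −R₃₁) mod 2π = 1.112592
d^4_{0,4}(β=0.9368) via the finite sum:
Half-angle: c=0.892301, s=0.451442. N=√(24·24·40320·1)=4819.161753
k∈{4} keeps every argument non-negative
  k=4: (−1)^0·4819.1618/(576)·0.8923^4·0.4514^4 = +0.220293
d^4_{0,4}(0.9368) = +0.220293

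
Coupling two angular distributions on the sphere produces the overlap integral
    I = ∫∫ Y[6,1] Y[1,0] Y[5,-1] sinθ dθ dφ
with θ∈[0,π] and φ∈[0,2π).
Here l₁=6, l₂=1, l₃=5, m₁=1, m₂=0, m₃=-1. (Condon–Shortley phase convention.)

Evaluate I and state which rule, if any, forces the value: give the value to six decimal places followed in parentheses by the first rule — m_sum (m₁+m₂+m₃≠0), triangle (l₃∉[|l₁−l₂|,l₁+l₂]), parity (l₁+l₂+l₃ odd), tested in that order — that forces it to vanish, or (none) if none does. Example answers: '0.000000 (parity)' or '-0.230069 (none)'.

Rules hold: Σm=0, L=12 even, 5≤5≤7.
N = 13·3·11 = 429
Δ = 2!·10!·0!/13! = 1/858
Racah Σ t=1..1: t=1:−1/14400 = -1/14400
⇒ 3j(6 1 5; 0 0 0)² = 6/143, sgn +1
Racah Σ t=1..1: t=1:−1/17280 = -1/17280
⇒ 3j(6 1 5; 1 0 -1)² = 35/858, sgn -1
4πI² = N·(3j₀)²·(3jₘ)² = 105/143
I = -1·√(0.734266/4π) = -0.24172507
No selection rule forces the value: the integral is nonzero (none).

-0.241725 (none)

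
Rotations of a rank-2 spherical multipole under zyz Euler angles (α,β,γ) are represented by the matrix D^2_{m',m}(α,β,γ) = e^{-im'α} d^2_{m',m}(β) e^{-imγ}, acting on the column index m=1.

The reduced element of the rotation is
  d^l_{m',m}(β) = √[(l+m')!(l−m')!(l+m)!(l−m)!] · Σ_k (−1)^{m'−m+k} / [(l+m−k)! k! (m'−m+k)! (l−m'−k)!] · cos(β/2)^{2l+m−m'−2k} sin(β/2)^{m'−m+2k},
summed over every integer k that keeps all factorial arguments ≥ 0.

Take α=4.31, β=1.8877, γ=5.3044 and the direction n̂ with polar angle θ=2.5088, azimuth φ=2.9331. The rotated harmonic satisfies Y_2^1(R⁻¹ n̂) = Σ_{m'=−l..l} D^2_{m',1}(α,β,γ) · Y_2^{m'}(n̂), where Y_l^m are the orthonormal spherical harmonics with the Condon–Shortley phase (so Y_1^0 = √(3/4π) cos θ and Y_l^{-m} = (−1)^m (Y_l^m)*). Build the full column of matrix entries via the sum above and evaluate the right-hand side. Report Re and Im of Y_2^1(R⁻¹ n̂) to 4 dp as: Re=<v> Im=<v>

Re=-0.2470 Im=-0.0785

Need the full column D^2_{m',1} for m'=−2..2 at α=4.3100, β=1.8877, γ=5.3044.
cos(β/2)=0.586675, sin(β/2)=0.809823
d^2_{-2,1}: single k=3 term ⇒ +0.623157;  D = -0.613746-0.107887i
d^2_{-1,1}: k∈[2..3] ⇒ +0.677167 -0.430091 = +0.247076;  D = +0.134658-0.207157i
d^2_{0,1}: k∈[1..2] ⇒ +0.400551 -0.763208 = -0.362657;  D = -0.202374-0.300940i
d^2_{1,1}: k∈[0..1] ⇒ +0.118465 -0.677167 = -0.558702;  D = +0.548688-0.105309i
d^2_{2,1}: single k=0 term ⇒ -0.327048;  D = -0.069061+0.319673i
Y_2^{m'}(θ=2.5088,φ=2.9331) and Σ D·Y over m':
  (-0.6137-0.1079i)·(+0.1235+0.0547i)  (+0.1347-0.2072i)·(+0.3604+0.0763i)  (-0.2024-0.3009i)·(+0.2999+0.0000i)  (+0.5487-0.1053i)·(-0.3604+0.0763i)  (-0.0691+0.3197i)·(+0.1235-0.0547i)
Y_2^1(R⁻¹ n̂) = -0.247038-0.078481i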